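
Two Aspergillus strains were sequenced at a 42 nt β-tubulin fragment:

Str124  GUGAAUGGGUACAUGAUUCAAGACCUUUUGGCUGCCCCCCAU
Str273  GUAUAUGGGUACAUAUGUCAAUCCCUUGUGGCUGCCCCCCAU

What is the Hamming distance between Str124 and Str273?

Differing sites — 3:G/A; 4:A/U; 15:G/A; 16:A/U; 17:U/G; 22:G/U; 23:A/C; 28:U/G.
That gives 8 mismatches out of 42 aligned sites, so the Hamming distance is 8.

8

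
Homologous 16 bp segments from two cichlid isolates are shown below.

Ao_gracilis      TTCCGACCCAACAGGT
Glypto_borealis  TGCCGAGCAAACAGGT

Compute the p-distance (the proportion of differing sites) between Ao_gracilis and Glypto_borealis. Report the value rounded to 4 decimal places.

Differing sites — 2:T/G; 7:C/G; 9:C/A.
There are 3 differences over 16 sites, so p = 3/16 = 0.1875.

0.1875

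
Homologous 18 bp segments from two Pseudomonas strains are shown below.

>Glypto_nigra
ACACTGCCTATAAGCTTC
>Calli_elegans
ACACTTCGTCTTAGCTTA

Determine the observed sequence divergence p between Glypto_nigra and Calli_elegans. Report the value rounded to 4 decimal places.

Mismatches occur at site 6 (G→T), site 8 (C→G), site 10 (A→C), site 12 (A→T), site 18 (C→A).
There are 5 differences over 18 sites, so p = 5/18 = 0.2778.

0.2778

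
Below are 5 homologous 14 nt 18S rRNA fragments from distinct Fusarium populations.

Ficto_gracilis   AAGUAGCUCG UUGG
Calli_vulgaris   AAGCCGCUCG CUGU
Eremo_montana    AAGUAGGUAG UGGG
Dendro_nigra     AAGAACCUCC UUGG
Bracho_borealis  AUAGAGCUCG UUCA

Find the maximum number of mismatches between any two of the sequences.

8

Pairwise Hamming distances:
  Ficto_gracilis vs Calli_vulgaris: 4
  Ficto_gracilis vs Eremo_montana: 3
  Ficto_gracilis vs Dendro_nigra: 3
  Ficto_gracilis vs Bracho_borealis: 5
  Calli_vulgaris vs Eremo_montana: 7
  Calli_vulgaris vs Dendro_nigra: 6
  Calli_vulgaris vs Bracho_borealis: 7
  Eremo_montana vs Dendro_nigra: 6
  Eremo_montana vs Bracho_borealis: 8
  Dendro_nigra vs Bracho_borealis: 7
The largest is 8, between Eremo_montana and Bracho_borealis.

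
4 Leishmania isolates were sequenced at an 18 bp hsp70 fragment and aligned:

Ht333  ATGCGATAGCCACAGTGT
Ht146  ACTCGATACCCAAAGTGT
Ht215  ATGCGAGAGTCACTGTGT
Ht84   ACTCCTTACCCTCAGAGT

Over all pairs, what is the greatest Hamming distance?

10

Pairwise Hamming distances:
  Ht333 vs Ht146: 4
  Ht333 vs Ht215: 3
  Ht333 vs Ht84: 7
  Ht146 vs Ht215: 7
  Ht146 vs Ht84: 5
  Ht215 vs Ht84: 10
The largest is 10, between Ht215 and Ht84.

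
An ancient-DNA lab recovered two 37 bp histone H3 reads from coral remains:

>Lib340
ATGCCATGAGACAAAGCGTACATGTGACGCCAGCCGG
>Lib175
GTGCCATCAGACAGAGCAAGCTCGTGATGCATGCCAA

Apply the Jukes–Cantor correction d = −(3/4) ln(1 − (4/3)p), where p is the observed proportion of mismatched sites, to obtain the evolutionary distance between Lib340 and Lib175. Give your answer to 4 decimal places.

The sequences differ at positions 1 (A/G), 8 (G/C), 14 (A/G), 18 (G/A), 19 (T/A), 20 (A/G), 22 (A/T), 23 (T/C), 28 (C/T), 31 (C/A), 32 (A/T), 36 (G/A), 37 (G/A).
p = 13/37 = 0.351351.
d = −0.75 · ln(1 − (4/3)·0.351351) = −0.75 · ln(0.531532) = −0.75 · (-0.631992) = 0.4740.

0.4740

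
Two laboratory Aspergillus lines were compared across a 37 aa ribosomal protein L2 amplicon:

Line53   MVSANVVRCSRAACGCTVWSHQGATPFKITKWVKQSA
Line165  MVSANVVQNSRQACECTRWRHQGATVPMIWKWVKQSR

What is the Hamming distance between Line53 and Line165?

Mismatches occur at site 8 (R/Q), site 9 (C/N), site 12 (A/Q), site 15 (G/E), site 18 (V/R), site 20 (S/R), site 26 (P/V), site 27 (F/P), site 28 (K/M), site 30 (T/W), site 37 (A/R).
That gives 11 mismatches out of 37 aligned sites, so the Hamming distance is 11.

11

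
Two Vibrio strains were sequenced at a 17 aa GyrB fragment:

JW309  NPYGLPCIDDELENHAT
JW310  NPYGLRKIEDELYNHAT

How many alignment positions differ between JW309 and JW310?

4

Mismatches occur at site 6 (P↔R), site 7 (C↔K), site 9 (D↔E), site 13 (E↔Y).
That gives 4 mismatches out of 17 aligned sites, so the Hamming distance is 4.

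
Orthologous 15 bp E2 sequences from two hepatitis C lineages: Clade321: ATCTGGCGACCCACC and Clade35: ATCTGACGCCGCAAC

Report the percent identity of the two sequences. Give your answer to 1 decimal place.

73.3%

Mismatches occur at site 6 (G→A), site 9 (A→C), site 11 (C→G), site 14 (C→A).
11 of the 15 sites match, so the percent identity is 11/15 × 100 = 73.3%.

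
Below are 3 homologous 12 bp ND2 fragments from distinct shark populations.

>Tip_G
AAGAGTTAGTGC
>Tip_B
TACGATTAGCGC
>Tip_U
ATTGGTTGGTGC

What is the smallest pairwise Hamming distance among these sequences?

Pairwise Hamming distances:
  Tip_G vs Tip_B: 5
  Tip_G vs Tip_U: 4
  Tip_B vs Tip_U: 6
The smallest is 4, between Tip_G and Tip_U.

4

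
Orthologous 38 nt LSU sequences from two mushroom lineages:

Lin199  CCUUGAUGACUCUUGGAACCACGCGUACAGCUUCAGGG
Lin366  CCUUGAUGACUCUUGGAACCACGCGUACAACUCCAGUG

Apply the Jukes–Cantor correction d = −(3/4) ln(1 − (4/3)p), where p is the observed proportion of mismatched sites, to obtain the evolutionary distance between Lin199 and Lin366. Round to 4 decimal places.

Mismatches occur at site 30 (G/A), site 33 (U/C), site 37 (G/U).
p = 3/38 = 0.078947.
d = −0.75 · ln(1 − (4/3)·0.078947) = −0.75 · ln(0.894737) = −0.75 · (-0.111225) = 0.0834.

0.0834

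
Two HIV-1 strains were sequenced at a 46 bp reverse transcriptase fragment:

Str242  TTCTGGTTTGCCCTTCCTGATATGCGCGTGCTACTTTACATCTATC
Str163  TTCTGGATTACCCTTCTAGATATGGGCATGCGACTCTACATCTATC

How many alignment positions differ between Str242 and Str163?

8

Differing sites — 7:T/A; 10:G/A; 17:C/T; 18:T/A; 25:C/G; 28:G/A; 32:T/G; 36:T/C.
That gives 8 mismatches out of 46 aligned sites, so the Hamming distance is 8.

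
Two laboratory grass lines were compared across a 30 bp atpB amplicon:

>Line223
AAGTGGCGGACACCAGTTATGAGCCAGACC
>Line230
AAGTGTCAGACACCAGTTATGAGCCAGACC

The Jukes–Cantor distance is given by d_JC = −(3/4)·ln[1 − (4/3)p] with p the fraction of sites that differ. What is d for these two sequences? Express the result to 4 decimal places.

Differing sites — 6:G/T; 8:G/A.
p = 2/30 = 0.066667.
d = −0.75 · ln(1 − (4/3)·0.066667) = −0.75 · ln(0.911111) = −0.75 · (-0.093091) = 0.0698.

0.0698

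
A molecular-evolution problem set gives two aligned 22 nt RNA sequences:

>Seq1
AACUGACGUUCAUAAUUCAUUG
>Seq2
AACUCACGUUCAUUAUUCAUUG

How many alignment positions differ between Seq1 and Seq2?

The sequences differ at positions 5 (G/C), 14 (A/U).
That gives 2 mismatches out of 22 aligned sites, so the Hamming distance is 2.

2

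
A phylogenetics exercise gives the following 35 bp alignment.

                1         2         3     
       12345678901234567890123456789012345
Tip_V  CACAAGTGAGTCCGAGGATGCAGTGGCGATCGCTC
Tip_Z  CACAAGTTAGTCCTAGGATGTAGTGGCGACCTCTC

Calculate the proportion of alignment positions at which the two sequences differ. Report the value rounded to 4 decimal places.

0.1429

Mismatches occur at site 8 (G↔T), site 14 (G↔T), site 21 (C↔T), site 30 (T↔C), site 32 (G↔T).
There are 5 differences over 35 sites, so p = 5/35 = 0.1429.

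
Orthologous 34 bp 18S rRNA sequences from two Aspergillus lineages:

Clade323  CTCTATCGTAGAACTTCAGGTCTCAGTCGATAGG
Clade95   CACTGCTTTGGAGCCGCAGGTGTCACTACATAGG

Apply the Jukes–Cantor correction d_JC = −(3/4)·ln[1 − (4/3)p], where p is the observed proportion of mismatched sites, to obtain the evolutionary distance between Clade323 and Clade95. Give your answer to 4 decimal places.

0.5347

Differing sites — 2:T/A; 5:A/G; 6:T/C; 7:C/T; 8:G/T; 10:A/G; 13:A/G; 15:T/C; 16:T/G; 22:C/G; 26:G/C; 28:C/A; 29:G/C.
p = 13/34 = 0.382353.
d = −0.75 · ln(1 − (4/3)·0.382353) = −0.75 · ln(0.490196) = −0.75 · (-0.712950) = 0.5347.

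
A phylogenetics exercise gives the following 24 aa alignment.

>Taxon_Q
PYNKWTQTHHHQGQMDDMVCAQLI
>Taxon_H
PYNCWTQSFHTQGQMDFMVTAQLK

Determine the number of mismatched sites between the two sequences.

7

Mismatches occur at site 4 (K↔C), site 8 (T↔S), site 9 (H↔F), site 11 (H↔T), site 17 (D↔F), site 20 (C↔T), site 24 (I↔K).
That gives 7 mismatches out of 24 aligned sites, so the Hamming distance is 7.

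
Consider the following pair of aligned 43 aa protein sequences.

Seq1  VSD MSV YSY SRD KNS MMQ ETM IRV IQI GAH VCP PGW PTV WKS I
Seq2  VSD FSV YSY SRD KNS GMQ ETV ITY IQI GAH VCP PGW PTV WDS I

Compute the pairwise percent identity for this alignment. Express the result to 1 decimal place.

Mismatches occur at site 4 (M↔F), site 16 (M↔G), site 21 (M↔V), site 23 (R↔T), site 24 (V↔Y), site 41 (K↔D).
37 of the 43 sites match, so the percent identity is 37/43 × 100 = 86.0%.

86.0%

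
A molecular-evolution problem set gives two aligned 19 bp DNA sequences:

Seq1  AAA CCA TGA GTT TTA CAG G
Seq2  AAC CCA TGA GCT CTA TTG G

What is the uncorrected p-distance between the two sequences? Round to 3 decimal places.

Differing sites — 3:A/C; 11:T/C; 13:T/C; 16:C/T; 17:A/T.
There are 5 differences over 19 sites, so p = 5/19 = 0.263.

0.263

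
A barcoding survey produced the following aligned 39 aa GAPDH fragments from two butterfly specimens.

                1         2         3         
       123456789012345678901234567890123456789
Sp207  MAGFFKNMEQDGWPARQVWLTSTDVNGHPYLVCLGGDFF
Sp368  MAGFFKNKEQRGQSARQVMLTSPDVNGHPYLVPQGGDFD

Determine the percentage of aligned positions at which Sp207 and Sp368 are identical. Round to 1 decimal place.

Mismatches occur at site 8 (M/K), site 11 (D/R), site 13 (W/Q), site 14 (P/S), site 19 (W/M), site 23 (T/P), site 33 (C/P), site 34 (L/Q), site 39 (F/D).
30 of the 39 sites match, so the percent identity is 30/39 × 100 = 76.9%.

76.9%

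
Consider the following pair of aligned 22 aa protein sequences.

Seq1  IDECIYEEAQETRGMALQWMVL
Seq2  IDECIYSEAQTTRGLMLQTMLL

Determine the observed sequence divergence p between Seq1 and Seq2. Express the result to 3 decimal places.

0.273

Mismatches occur at site 7 (E↔S), site 11 (E↔T), site 15 (M↔L), site 16 (A↔M), site 19 (W↔T), site 21 (V↔L).
There are 6 differences over 22 sites, so p = 6/22 = 0.273.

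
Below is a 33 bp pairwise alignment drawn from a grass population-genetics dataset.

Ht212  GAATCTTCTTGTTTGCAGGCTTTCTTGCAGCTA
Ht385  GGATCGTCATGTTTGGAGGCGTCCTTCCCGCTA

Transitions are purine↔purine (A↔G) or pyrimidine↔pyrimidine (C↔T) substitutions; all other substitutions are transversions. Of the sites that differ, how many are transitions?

2

The sequences differ at positions 2 (A/G, transition), 6 (T/G, transversion), 9 (T/A, transversion), 16 (C/G, transversion), 21 (T/G, transversion), 23 (T/C, transition), 27 (G/C, transversion), 29 (A/C, transversion).
Of the 8 differences, 2 transitions and 6 transversions, so the answer is 2.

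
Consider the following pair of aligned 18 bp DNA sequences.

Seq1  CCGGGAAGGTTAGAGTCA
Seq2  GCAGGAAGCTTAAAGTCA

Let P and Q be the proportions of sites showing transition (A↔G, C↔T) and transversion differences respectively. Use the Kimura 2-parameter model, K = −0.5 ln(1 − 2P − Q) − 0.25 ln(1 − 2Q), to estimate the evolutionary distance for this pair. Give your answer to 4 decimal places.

0.2656

Mismatches occur at site 1 (C/G, transversion), site 3 (G/A, transition), site 9 (G/C, transversion), site 13 (G/A, transition).
Of the 4 differences, 2 transitions and 2 transversions over 18 sites: P = 2/18 = 0.111111, Q = 2/18 = 0.111111.
d = −0.5·ln(0.666667) − 0.25·ln(0.777778) = −0.5·(-0.405465) − 0.25·(-0.251314) = 0.2656.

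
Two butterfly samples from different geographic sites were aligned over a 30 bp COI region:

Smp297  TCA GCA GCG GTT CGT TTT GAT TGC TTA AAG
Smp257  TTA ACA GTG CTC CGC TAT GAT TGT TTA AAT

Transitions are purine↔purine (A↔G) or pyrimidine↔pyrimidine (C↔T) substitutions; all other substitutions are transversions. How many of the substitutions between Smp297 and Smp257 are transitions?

Mismatches occur at site 2 (C/T, transition), site 4 (G/A, transition), site 8 (C/T, transition), site 10 (G/C, transversion), site 12 (T/C, transition), site 15 (T/C, transition), site 17 (T/A, transversion), site 24 (C/T, transition), site 30 (G/T, transversion).
Of the 9 differences, 6 transitions and 3 transversions, so the answer is 6.

6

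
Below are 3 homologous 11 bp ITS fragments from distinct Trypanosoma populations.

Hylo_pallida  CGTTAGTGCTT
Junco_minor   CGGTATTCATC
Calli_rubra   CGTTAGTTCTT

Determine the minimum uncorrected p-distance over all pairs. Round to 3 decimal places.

0.091

Pairwise Hamming distances:
  Hylo_pallida vs Junco_minor: 5
  Hylo_pallida vs Calli_rubra: 1
  Junco_minor vs Calli_rubra: 5
The smallest is 1 mismatch, between Hylo_pallida and Calli_rubra; p = 1/11 = 0.091.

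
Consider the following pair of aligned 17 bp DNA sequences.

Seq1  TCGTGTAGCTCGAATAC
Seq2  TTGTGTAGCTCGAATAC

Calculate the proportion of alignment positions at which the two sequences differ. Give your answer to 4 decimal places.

The sequences differ at position 2 (C/T).
There are 1 differences over 17 sites, so p = 1/17 = 0.0588.

0.0588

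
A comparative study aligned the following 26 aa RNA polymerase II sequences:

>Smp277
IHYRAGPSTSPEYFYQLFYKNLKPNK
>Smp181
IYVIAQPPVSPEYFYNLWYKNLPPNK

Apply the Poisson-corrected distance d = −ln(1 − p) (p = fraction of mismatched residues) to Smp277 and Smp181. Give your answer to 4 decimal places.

The sequences differ at positions 2 (H/Y), 3 (Y/V), 4 (R/I), 6 (G/Q), 8 (S/P), 9 (T/V), 16 (Q/N), 18 (F/W), 23 (K/P).
p = 9/26 = 0.346154.
d = −ln(1 − 0.346154) = −ln(0.653846) = 0.4249.

0.4249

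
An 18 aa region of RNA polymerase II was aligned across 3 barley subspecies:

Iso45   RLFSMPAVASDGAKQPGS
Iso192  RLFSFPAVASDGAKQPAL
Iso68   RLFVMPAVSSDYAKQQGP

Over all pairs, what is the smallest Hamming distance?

Pairwise Hamming distances:
  Iso45 vs Iso192: 3
  Iso45 vs Iso68: 5
  Iso192 vs Iso68: 7
The smallest is 3, between Iso45 and Iso192.

3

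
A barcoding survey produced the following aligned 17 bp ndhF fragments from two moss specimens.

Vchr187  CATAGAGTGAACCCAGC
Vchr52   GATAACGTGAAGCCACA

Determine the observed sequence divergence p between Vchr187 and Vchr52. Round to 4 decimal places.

0.3529

Mismatches occur at site 1 (C↔G), site 5 (G↔A), site 6 (A↔C), site 12 (C↔G), site 16 (G↔C), site 17 (C↔A).
There are 6 differences over 17 sites, so p = 6/17 = 0.3529.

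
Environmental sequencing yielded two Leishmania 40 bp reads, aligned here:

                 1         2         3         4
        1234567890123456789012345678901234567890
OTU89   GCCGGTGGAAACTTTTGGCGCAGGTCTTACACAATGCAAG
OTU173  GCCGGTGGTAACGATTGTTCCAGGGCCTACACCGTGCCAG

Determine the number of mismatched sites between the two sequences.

11

Mismatches occur at site 9 (A/T), site 13 (T/G), site 14 (T/A), site 18 (G/T), site 19 (C/T), site 20 (G/C), site 25 (T/G), site 27 (T/C), site 33 (A/C), site 34 (A/G), site 38 (A/C).
That gives 11 mismatches out of 40 aligned sites, so the Hamming distance is 11.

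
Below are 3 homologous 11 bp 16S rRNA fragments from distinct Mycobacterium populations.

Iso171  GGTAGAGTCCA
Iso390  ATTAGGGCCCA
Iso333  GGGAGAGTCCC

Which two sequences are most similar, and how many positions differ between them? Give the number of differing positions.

Pairwise Hamming distances:
  Iso171 vs Iso390: 4
  Iso171 vs Iso333: 2
  Iso390 vs Iso333: 6
The smallest is 2, between Iso171 and Iso333.

2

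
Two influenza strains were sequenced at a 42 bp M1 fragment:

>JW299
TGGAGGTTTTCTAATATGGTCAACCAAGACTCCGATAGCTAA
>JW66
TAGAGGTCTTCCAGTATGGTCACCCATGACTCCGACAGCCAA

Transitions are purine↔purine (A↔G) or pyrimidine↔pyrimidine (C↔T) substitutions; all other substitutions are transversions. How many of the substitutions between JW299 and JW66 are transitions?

6

Mismatches occur at site 2 (G↔A, transition), site 8 (T↔C, transition), site 12 (T↔C, transition), site 14 (A↔G, transition), site 23 (A↔C, transversion), site 27 (A↔T, transversion), site 36 (T↔C, transition), site 40 (T↔C, transition).
Of the 8 differences, 6 transitions and 2 transversions, so the answer is 6.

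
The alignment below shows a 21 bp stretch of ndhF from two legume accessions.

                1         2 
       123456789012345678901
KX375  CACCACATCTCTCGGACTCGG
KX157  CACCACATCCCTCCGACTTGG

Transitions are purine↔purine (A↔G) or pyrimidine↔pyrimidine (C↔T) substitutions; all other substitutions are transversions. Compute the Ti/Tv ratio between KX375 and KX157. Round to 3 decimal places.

Differing sites — 10:T/C (Ti); 14:G/C (Tv); 19:C/T (Ti).
Of the 3 differences, 2 transitions and 1 transversion, so Ti/Tv = 2/1 = 2.000.

2.000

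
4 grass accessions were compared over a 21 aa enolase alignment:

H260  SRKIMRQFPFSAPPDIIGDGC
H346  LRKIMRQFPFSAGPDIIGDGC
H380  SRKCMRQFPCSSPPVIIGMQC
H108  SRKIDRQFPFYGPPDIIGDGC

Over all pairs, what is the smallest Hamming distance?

2

Pairwise Hamming distances:
  H260 vs H346: 2
  H260 vs H380: 6
  H260 vs H108: 3
  H346 vs H380: 8
  H346 vs H108: 5
  H380 vs H108: 8
The smallest is 2, between H260 and H346.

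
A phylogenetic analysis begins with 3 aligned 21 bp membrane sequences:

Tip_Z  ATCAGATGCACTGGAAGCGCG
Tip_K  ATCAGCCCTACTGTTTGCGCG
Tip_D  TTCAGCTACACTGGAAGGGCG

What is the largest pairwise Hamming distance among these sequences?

Pairwise Hamming distances:
  Tip_Z vs Tip_K: 7
  Tip_Z vs Tip_D: 4
  Tip_K vs Tip_D: 8
The largest is 8, between Tip_K and Tip_D.

8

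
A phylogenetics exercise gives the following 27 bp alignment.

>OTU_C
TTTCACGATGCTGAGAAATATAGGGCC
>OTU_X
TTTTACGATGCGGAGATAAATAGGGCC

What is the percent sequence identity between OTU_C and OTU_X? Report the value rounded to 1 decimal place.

Mismatches occur at site 4 (C→T), site 12 (T→G), site 17 (A→T), site 19 (T→A).
23 of the 27 sites match, so the percent identity is 23/27 × 100 = 85.2%.

85.2%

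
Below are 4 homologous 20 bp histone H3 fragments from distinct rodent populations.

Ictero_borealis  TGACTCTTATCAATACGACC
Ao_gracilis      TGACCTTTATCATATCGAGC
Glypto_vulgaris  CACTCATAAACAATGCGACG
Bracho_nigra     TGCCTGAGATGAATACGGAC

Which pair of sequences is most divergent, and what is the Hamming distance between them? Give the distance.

Pairwise Hamming distances:
  Ictero_borealis vs Ao_gracilis: 6
  Ictero_borealis vs Glypto_vulgaris: 10
  Ictero_borealis vs Bracho_nigra: 7
  Ao_gracilis vs Glypto_vulgaris: 12
  Ao_gracilis vs Bracho_nigra: 11
  Glypto_vulgaris vs Bracho_nigra: 13
The largest is 13, between Glypto_vulgaris and Bracho_nigra.

13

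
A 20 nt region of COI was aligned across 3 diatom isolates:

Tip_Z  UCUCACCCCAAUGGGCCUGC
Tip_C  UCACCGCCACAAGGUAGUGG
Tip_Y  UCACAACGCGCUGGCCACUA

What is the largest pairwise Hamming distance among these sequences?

13

Pairwise Hamming distances:
  Tip_Z vs Tip_C: 10
  Tip_Z vs Tip_Y: 10
  Tip_C vs Tip_Y: 13
The largest is 13, between Tip_C and Tip_Y.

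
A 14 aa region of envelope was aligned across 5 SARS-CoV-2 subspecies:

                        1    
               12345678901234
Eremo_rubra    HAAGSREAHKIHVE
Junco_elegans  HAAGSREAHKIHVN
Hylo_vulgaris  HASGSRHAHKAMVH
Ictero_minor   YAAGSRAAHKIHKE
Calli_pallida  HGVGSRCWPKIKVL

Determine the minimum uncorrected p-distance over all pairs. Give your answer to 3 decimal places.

Pairwise Hamming distances:
  Eremo_rubra vs Junco_elegans: 1
  Eremo_rubra vs Hylo_vulgaris: 5
  Eremo_rubra vs Ictero_minor: 3
  Eremo_rubra vs Calli_pallida: 7
  Junco_elegans vs Hylo_vulgaris: 5
  Junco_elegans vs Ictero_minor: 4
  Junco_elegans vs Calli_pallida: 7
  Hylo_vulgaris vs Ictero_minor: 7
  Hylo_vulgaris vs Calli_pallida: 8
  Ictero_minor vs Calli_pallida: 9
The smallest is 1 mismatch, between Eremo_rubra and Junco_elegans; p = 1/14 = 0.071.

0.071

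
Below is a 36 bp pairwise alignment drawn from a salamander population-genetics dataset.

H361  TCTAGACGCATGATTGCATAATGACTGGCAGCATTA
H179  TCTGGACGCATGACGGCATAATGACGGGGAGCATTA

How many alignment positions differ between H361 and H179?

The sequences differ at positions 4 (A/G), 14 (T/C), 15 (T/G), 26 (T/G), 29 (C/G).
That gives 5 mismatches out of 36 aligned sites, so the Hamming distance is 5.

5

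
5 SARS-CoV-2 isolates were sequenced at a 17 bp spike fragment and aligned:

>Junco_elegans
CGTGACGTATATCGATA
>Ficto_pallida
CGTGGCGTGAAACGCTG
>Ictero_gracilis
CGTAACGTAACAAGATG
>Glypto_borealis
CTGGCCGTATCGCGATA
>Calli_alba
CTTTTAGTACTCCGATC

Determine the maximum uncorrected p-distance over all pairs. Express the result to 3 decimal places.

0.588

Pairwise Hamming distances:
  Junco_elegans vs Ficto_pallida: 6
  Junco_elegans vs Ictero_gracilis: 6
  Junco_elegans vs Glypto_borealis: 5
  Junco_elegans vs Calli_alba: 8
  Ficto_pallida vs Ictero_gracilis: 6
  Ficto_pallida vs Glypto_borealis: 9
  Ficto_pallida vs Calli_alba: 10
  Ictero_gracilis vs Glypto_borealis: 8
  Ictero_gracilis vs Calli_alba: 9
  Glypto_borealis vs Calli_alba: 8
The largest is 10 mismatches, between Ficto_pallida and Calli_alba; p = 10/17 = 0.588.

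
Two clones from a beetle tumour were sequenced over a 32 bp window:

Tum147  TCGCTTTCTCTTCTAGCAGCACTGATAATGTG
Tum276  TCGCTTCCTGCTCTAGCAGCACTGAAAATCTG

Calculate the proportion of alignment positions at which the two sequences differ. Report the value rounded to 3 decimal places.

0.156

The sequences differ at positions 7 (T/C), 10 (C/G), 11 (T/C), 26 (T/A), 30 (G/C).
There are 5 differences over 32 sites, so p = 5/32 = 0.156.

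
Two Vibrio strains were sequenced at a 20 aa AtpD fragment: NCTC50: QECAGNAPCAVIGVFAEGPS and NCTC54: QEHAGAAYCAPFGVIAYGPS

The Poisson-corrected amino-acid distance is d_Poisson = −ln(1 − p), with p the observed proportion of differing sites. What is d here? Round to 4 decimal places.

0.4308

The sequences differ at positions 3 (C/H), 6 (N/A), 8 (P/Y), 11 (V/P), 12 (I/F), 15 (F/I), 17 (E/Y).
p = 7/20 = 0.350000.
d = −ln(1 − 0.350000) = −ln(0.650000) = 0.4308.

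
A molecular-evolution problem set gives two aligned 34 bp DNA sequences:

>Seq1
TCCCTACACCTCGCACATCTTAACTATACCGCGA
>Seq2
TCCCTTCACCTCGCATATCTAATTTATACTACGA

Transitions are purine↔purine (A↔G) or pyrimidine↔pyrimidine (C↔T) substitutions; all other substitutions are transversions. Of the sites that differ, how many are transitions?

4

Differing sites — 6:A/T (Tv); 16:C/T (Ti); 21:T/A (Tv); 23:A/T (Tv); 24:C/T (Ti); 30:C/T (Ti); 31:G/A (Ti).
Of the 7 differences, 4 transitions and 3 transversions, so the answer is 4.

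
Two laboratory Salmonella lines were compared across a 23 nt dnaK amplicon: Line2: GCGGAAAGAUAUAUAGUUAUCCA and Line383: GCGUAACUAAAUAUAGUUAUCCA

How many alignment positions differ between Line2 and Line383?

4

Mismatches occur at site 4 (G↔U), site 7 (A↔C), site 8 (G↔U), site 10 (U↔A).
That gives 4 mismatches out of 23 aligned sites, so the Hamming distance is 4.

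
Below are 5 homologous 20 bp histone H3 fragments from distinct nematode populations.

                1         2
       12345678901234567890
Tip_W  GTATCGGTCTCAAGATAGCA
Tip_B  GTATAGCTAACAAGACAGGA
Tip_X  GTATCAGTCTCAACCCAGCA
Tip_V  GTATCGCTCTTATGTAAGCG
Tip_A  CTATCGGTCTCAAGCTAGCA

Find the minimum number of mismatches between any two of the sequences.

Pairwise Hamming distances:
  Tip_W vs Tip_B: 6
  Tip_W vs Tip_X: 4
  Tip_W vs Tip_V: 6
  Tip_W vs Tip_A: 2
  Tip_B vs Tip_X: 8
  Tip_B vs Tip_V: 9
  Tip_B vs Tip_A: 8
  Tip_X vs Tip_V: 8
  Tip_X vs Tip_A: 4
  Tip_V vs Tip_A: 7
The smallest is 2, between Tip_W and Tip_A.

2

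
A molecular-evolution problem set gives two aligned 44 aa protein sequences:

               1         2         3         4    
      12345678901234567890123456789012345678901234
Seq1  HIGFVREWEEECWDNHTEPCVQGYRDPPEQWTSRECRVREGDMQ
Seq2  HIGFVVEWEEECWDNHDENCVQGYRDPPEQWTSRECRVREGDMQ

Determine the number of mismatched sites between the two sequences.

3

The sequences differ at positions 6 (R/V), 17 (T/D), 19 (P/N).
That gives 3 mismatches out of 44 aligned sites, so the Hamming distance is 3.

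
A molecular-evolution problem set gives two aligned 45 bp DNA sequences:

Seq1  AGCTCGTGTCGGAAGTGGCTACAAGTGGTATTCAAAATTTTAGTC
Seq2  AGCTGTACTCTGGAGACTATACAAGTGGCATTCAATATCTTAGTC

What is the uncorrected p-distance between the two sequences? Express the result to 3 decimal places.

0.289

The sequences differ at positions 5 (C/G), 6 (G/T), 7 (T/A), 8 (G/C), 11 (G/T), 13 (A/G), 16 (T/A), 17 (G/C), 18 (G/T), 19 (C/A), 29 (T/C), 36 (A/T), 39 (T/C).
There are 13 differences over 45 sites, so p = 13/45 = 0.289.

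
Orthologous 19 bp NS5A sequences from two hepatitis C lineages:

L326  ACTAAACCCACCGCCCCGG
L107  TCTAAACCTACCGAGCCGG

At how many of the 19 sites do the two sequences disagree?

4

Differing sites — 1:A/T; 9:C/T; 14:C/A; 15:C/G.
That gives 4 mismatches out of 19 aligned sites, so the Hamming distance is 4.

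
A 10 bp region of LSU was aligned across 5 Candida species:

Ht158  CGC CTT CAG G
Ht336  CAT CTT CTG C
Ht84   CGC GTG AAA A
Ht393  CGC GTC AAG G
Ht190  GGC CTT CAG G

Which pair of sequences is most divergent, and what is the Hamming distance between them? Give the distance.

Pairwise Hamming distances:
  Ht158 vs Ht336: 4
  Ht158 vs Ht84: 5
  Ht158 vs Ht393: 3
  Ht158 vs Ht190: 1
  Ht336 vs Ht84: 8
  Ht336 vs Ht393: 7
  Ht336 vs Ht190: 5
  Ht84 vs Ht393: 3
  Ht84 vs Ht190: 6
  Ht393 vs Ht190: 4
The largest is 8, between Ht336 and Ht84.

8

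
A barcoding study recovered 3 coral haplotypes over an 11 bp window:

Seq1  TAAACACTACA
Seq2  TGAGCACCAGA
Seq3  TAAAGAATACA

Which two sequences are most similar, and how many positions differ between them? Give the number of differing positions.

Pairwise Hamming distances:
  Seq1 vs Seq2: 4
  Seq1 vs Seq3: 2
  Seq2 vs Seq3: 6
The smallest is 2, between Seq1 and Seq3.

2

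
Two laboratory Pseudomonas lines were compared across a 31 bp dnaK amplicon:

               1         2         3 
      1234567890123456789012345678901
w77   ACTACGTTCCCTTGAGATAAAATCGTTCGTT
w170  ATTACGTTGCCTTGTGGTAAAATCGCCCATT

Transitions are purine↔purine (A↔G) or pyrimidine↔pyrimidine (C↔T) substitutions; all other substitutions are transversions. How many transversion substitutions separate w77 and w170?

The sequences differ at positions 2 (C/T, transition), 9 (C/G, transversion), 15 (A/T, transversion), 17 (A/G, transition), 26 (T/C, transition), 27 (T/C, transition), 29 (G/A, transition).
Of the 7 differences, 5 transitions and 2 transversions, so the answer is 2.

2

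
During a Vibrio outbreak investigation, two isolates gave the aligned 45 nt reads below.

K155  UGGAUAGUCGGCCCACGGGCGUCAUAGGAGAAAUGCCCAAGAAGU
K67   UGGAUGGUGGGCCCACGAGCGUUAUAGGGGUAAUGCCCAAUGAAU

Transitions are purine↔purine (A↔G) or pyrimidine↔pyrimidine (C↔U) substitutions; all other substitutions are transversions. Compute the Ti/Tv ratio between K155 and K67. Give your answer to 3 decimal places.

2.000

The sequences differ at positions 6 (A/G, transition), 9 (C/G, transversion), 18 (G/A, transition), 23 (C/U, transition), 29 (A/G, transition), 31 (A/U, transversion), 41 (G/U, transversion), 42 (A/G, transition), 44 (G/A, transition).
Of the 9 differences, 6 transitions and 3 transversions, so Ti/Tv = 6/3 = 2.000.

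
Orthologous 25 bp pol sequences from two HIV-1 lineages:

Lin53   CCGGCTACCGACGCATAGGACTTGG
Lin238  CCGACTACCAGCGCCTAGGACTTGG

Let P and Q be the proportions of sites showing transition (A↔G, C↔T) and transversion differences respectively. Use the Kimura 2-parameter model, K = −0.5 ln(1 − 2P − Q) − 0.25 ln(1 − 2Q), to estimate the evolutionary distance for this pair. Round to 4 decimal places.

Mismatches occur at site 4 (G/A, transition), site 10 (G/A, transition), site 11 (A/G, transition), site 15 (A/C, transversion).
Of the 4 differences, 3 transitions and 1 transversion over 25 sites: P = 3/25 = 0.120000, Q = 1/25 = 0.040000.
d = −0.5·ln(0.720000) − 0.25·ln(0.920000) = −0.5·(-0.328504) − 0.25·(-0.083382) = 0.1851.

0.1851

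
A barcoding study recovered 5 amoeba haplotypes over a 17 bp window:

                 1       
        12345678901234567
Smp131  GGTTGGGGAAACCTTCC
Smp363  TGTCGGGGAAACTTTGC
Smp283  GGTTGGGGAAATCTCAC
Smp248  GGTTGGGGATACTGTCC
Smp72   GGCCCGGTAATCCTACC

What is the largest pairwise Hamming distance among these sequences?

Pairwise Hamming distances:
  Smp131 vs Smp363: 4
  Smp131 vs Smp283: 3
  Smp131 vs Smp248: 3
  Smp131 vs Smp72: 6
  Smp363 vs Smp283: 6
  Smp363 vs Smp248: 5
  Smp363 vs Smp72: 8
  Smp283 vs Smp248: 6
  Smp283 vs Smp72: 8
  Smp248 vs Smp72: 9
The largest is 9, between Smp248 and Smp72.

9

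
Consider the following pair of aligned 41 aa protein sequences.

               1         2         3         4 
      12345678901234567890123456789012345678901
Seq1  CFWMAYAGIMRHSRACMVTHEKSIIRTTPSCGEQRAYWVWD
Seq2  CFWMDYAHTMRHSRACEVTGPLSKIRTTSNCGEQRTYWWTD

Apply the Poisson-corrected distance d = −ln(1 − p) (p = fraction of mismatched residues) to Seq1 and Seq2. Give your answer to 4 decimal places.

The sequences differ at positions 5 (A/D), 8 (G/H), 9 (I/T), 17 (M/E), 20 (H/G), 21 (E/P), 22 (K/L), 24 (I/K), 29 (P/S), 30 (S/N), 36 (A/T), 39 (V/W), 40 (W/T).
p = 13/41 = 0.317073.
d = −ln(1 − 0.317073) = −ln(0.682927) = 0.3814.

0.3814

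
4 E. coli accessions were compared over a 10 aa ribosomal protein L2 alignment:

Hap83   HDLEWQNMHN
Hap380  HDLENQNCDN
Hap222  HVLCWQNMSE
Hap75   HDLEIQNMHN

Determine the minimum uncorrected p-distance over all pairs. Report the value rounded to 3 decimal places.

Pairwise Hamming distances:
  Hap83 vs Hap380: 3
  Hap83 vs Hap222: 4
  Hap83 vs Hap75: 1
  Hap380 vs Hap222: 6
  Hap380 vs Hap75: 3
  Hap222 vs Hap75: 5
The smallest is 1 mismatch, between Hap83 and Hap75; p = 1/10 = 0.100.

0.100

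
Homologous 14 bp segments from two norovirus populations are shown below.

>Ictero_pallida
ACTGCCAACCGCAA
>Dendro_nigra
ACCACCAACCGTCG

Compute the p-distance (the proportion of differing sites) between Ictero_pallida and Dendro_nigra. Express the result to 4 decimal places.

Mismatches occur at site 3 (T/C), site 4 (G/A), site 12 (C/T), site 13 (A/C), site 14 (A/G).
There are 5 differences over 14 sites, so p = 5/14 = 0.3571.

0.3571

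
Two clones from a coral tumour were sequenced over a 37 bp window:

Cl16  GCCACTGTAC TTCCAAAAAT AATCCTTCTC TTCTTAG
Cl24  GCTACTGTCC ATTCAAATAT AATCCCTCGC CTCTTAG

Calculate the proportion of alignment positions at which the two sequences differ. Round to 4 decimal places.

The sequences differ at positions 3 (C/T), 9 (A/C), 11 (T/A), 13 (C/T), 18 (A/T), 26 (T/C), 29 (T/G), 31 (T/C).
There are 8 differences over 37 sites, so p = 8/37 = 0.2162.

0.2162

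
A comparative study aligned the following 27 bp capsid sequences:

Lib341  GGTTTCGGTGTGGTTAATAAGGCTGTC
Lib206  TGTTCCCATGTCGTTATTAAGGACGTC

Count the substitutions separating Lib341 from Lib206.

8

The sequences differ at positions 1 (G/T), 5 (T/C), 7 (G/C), 8 (G/A), 12 (G/C), 17 (A/T), 23 (C/A), 24 (T/C).
That gives 8 mismatches out of 27 aligned sites, so the Hamming distance is 8.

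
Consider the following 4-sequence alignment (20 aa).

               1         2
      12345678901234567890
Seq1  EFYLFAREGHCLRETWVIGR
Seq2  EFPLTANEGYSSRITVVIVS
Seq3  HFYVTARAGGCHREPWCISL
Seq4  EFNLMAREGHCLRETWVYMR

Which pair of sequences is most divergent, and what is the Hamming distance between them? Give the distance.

Pairwise Hamming distances:
  Seq1 vs Seq2: 10
  Seq1 vs Seq3: 10
  Seq1 vs Seq4: 4
  Seq2 vs Seq3: 14
  Seq2 vs Seq4: 11
  Seq3 vs Seq4: 12
The largest is 14, between Seq2 and Seq3.

14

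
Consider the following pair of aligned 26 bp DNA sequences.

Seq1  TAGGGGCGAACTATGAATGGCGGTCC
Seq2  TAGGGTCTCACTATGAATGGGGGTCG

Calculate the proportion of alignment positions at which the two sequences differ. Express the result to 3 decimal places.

The sequences differ at positions 6 (G/T), 8 (G/T), 9 (A/C), 21 (C/G), 26 (C/G).
There are 5 differences over 26 sites, so p = 5/26 = 0.192.

0.192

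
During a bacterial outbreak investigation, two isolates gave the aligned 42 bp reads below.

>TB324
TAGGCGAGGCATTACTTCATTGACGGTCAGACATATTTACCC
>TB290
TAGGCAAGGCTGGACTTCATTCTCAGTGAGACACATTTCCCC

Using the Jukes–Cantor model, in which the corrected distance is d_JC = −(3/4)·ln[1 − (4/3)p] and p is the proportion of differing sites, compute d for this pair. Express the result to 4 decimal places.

0.2865

The sequences differ at positions 6 (G/A), 11 (A/T), 12 (T/G), 13 (T/G), 22 (G/C), 23 (A/T), 25 (G/A), 28 (C/G), 34 (T/C), 39 (A/C).
p = 10/42 = 0.238095.
d = −0.75 · ln(1 − (4/3)·0.238095) = −0.75 · ln(0.682540) = −0.75 · (-0.381934) = 0.2865.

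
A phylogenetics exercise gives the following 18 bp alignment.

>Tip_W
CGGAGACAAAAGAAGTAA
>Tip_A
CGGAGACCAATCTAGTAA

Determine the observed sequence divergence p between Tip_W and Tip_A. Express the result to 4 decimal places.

0.2222

Differing sites — 8:A/C; 11:A/T; 12:G/C; 13:A/T.
There are 4 differences over 18 sites, so p = 4/18 = 0.2222.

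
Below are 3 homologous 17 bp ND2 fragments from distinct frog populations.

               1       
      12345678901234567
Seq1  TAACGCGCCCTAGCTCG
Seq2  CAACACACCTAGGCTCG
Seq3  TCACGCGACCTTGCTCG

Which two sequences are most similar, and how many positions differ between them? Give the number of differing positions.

3

Pairwise Hamming distances:
  Seq1 vs Seq2: 6
  Seq1 vs Seq3: 3
  Seq2 vs Seq3: 8
The smallest is 3, between Seq1 and Seq3.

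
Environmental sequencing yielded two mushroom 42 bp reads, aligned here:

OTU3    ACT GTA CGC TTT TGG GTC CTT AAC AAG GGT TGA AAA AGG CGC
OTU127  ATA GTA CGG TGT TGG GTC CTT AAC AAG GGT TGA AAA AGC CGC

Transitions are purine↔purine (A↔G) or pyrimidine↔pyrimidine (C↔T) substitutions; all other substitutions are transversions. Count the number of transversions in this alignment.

4

The sequences differ at positions 2 (C/T, transition), 3 (T/A, transversion), 9 (C/G, transversion), 11 (T/G, transversion), 39 (G/C, transversion).
Of the 5 differences, 1 transition and 4 transversions, so the answer is 4.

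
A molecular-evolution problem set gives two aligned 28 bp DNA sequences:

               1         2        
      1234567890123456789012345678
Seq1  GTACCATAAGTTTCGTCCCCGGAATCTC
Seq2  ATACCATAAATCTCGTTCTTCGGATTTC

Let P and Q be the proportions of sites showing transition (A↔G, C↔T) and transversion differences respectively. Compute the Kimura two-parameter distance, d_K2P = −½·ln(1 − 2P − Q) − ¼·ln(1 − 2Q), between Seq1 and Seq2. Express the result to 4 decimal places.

0.4857

Mismatches occur at site 1 (G/A, transition), site 10 (G/A, transition), site 12 (T/C, transition), site 17 (C/T, transition), site 19 (C/T, transition), site 20 (C/T, transition), site 21 (G/C, transversion), site 23 (A/G, transition), site 26 (C/T, transition).
Of the 9 differences, 8 transitions and 1 transversion over 28 sites: P = 8/28 = 0.285714, Q = 1/28 = 0.035714.
d = −0.5·ln(0.392858) − 0.25·ln(0.928572) = −0.5·(-0.934307) − 0.25·(-0.074107) = 0.4857.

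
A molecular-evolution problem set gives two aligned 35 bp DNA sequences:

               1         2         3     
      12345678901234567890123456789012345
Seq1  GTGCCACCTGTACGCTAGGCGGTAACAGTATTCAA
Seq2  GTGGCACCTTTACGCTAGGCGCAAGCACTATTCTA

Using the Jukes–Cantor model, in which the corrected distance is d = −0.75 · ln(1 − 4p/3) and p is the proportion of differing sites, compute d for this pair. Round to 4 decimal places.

Differing sites — 4:C/G; 10:G/T; 22:G/C; 23:T/A; 25:A/G; 28:G/C; 34:A/T.
p = 7/35 = 0.200000.
d = −0.75 · ln(1 − (4/3)·0.200000) = −0.75 · ln(0.733333) = −0.75 · (-0.310155) = 0.2326.

0.2326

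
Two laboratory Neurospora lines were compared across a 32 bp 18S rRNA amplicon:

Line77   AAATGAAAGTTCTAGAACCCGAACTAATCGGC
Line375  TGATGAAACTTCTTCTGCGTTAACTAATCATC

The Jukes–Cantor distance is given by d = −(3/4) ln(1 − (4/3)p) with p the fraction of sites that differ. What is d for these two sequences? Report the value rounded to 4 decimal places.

The sequences differ at positions 1 (A/T), 2 (A/G), 9 (G/C), 14 (A/T), 15 (G/C), 16 (A/T), 17 (A/G), 19 (C/G), 20 (C/T), 21 (G/T), 30 (G/A), 31 (G/T).
p = 12/32 = 0.375000.
d = −0.75 · ln(1 − (4/3)·0.375000) = −0.75 · ln(0.500000) = −0.75 · (-0.693147) = 0.5199.

0.5199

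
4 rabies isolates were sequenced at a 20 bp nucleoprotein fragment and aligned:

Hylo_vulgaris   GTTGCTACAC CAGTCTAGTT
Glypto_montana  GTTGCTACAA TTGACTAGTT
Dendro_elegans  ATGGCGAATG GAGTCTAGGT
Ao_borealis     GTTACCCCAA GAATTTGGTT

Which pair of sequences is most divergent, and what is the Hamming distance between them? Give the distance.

Pairwise Hamming distances:
  Hylo_vulgaris vs Glypto_montana: 4
  Hylo_vulgaris vs Dendro_elegans: 8
  Hylo_vulgaris vs Ao_borealis: 8
  Glypto_montana vs Dendro_elegans: 10
  Glypto_montana vs Ao_borealis: 9
  Dendro_elegans vs Ao_borealis: 12
The largest is 12, between Dendro_elegans and Ao_borealis.

12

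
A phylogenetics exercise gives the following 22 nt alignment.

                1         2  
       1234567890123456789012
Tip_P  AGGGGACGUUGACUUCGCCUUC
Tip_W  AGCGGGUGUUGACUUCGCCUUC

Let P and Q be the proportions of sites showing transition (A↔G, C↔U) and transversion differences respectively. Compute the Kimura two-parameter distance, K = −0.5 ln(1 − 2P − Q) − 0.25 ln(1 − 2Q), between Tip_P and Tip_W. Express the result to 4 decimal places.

0.1527

Differing sites — 3:G/C (Tv); 6:A/G (Ti); 7:C/U (Ti).
Of the 3 differences, 2 transitions and 1 transversion over 22 sites: P = 2/22 = 0.090909, Q = 1/22 = 0.045455.
d = −0.5·ln(0.772727) − 0.25·ln(0.909090) = −0.5·(-0.257829) − 0.25·(-0.095311) = 0.1527.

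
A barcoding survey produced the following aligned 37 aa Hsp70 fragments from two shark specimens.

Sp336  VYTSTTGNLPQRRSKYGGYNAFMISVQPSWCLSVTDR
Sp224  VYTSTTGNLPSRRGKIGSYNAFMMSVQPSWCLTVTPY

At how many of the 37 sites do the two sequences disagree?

8

Mismatches occur at site 11 (Q↔S), site 14 (S↔G), site 16 (Y↔I), site 18 (G↔S), site 24 (I↔M), site 33 (S↔T), site 36 (D↔P), site 37 (R↔Y).
That gives 8 mismatches out of 37 aligned sites, so the Hamming distance is 8.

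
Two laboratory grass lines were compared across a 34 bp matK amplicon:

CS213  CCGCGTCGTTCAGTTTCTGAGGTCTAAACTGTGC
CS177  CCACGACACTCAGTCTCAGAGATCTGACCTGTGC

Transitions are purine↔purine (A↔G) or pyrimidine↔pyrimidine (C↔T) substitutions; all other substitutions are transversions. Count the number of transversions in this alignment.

The sequences differ at positions 3 (G/A, transition), 6 (T/A, transversion), 8 (G/A, transition), 9 (T/C, transition), 15 (T/C, transition), 18 (T/A, transversion), 22 (G/A, transition), 26 (A/G, transition), 28 (A/C, transversion).
Of the 9 differences, 6 transitions and 3 transversions, so the answer is 3.

3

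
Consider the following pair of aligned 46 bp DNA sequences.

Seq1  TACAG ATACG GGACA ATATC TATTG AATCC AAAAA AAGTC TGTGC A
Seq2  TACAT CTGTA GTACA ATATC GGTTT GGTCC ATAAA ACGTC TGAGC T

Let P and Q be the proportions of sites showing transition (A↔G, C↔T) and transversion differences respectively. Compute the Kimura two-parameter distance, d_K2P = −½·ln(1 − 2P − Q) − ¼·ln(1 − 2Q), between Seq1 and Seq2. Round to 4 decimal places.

Mismatches occur at site 5 (G/T, transversion), site 6 (A/C, transversion), site 8 (A/G, transition), site 9 (C/T, transition), site 10 (G/A, transition), site 12 (G/T, transversion), site 21 (T/G, transversion), site 22 (A/G, transition), site 25 (G/T, transversion), site 26 (A/G, transition), site 27 (A/G, transition), site 32 (A/T, transversion), site 37 (A/C, transversion), site 43 (T/A, transversion), site 46 (A/T, transversion).
Of the 15 differences, 6 transitions and 9 transversions over 46 sites: P = 6/46 = 0.130435, Q = 9/46 = 0.195652.
d = −0.5·ln(0.543478) − 0.25·ln(0.608696) = −0.5·(-0.609766) − 0.25·(-0.496436) = 0.4290.

0.4290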